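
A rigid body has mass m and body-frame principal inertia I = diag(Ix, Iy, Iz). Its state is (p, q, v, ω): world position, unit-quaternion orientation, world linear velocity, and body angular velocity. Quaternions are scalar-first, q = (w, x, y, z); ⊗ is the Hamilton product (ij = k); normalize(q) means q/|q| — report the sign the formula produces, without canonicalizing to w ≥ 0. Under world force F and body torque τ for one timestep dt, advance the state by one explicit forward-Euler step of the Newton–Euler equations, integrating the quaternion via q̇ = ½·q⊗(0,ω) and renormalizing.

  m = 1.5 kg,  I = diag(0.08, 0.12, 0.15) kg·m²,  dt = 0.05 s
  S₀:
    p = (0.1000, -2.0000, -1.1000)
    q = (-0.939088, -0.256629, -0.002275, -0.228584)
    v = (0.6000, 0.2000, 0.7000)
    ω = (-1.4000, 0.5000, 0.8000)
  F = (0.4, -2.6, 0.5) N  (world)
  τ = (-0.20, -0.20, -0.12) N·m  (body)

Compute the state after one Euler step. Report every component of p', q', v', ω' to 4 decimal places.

p' = (0.1300, -1.9900, -1.0650)
q' = (-0.9426, -0.2208, -0.0009, -0.2504)
v' = (0.6133, 0.1133, 0.7167)
ω' = (-1.5325, 0.3840, 0.7693)

p' = p + v·dt = (0.1300, -1.9900, -1.0650)
new velocity v' = (0.6133, 0.1133, 0.7167)
ω×(Iω) gyroscopic = (0.0120, 0.0784, -0.0280)
(τ − ω×Iω)/I = (-2.6500, -2.3200, -0.6133)
new body rate ω' = (-1.5325, 0.3840, 0.7693)
q⊗(0,ω) = (-0.1752759, 1.4271952, 0.0557768, -0.8827699)
updated quaternion q' = (-0.9426, -0.2208, -0.0009, -0.2504)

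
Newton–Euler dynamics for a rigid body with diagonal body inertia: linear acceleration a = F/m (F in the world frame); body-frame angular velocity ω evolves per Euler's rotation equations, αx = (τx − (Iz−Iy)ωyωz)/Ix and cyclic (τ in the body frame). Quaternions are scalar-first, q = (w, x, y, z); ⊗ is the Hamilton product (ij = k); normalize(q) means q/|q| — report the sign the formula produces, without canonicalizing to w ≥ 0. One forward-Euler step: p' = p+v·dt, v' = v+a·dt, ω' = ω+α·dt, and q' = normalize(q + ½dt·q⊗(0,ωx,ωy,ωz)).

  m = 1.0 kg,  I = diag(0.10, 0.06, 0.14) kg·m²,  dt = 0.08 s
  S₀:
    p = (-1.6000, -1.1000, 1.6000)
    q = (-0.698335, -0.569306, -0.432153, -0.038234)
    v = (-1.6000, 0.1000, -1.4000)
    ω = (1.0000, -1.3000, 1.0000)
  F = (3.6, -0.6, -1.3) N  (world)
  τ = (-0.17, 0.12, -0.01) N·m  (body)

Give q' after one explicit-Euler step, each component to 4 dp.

q' = (-0.6945, -0.6147, -0.3735, -0.0192)

2q̇ = q⊗(0,ω) = (0.0457411, -1.1801922, 1.4389075, 0.4739158)
updated quaternion q' = (-0.6945, -0.6147, -0.3735, -0.0192)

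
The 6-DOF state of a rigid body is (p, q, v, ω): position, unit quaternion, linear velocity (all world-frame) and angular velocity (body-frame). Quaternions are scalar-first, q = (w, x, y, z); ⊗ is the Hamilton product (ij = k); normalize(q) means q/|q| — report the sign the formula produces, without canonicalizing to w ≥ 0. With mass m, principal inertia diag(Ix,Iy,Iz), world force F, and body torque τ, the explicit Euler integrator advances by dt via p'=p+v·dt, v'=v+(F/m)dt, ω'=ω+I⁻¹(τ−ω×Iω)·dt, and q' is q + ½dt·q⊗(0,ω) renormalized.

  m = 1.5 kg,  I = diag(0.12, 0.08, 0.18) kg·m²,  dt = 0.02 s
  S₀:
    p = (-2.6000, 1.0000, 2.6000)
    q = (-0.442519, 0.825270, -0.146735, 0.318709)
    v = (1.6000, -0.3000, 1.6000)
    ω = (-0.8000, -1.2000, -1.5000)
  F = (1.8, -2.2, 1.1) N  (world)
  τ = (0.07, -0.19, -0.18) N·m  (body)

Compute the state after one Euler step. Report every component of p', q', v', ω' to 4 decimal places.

p' = (-2.5680, 0.9940, 2.6320)
q' = (-0.4328, 0.8347, -0.1316, 0.3142)
v' = (1.6240, -0.3293, 1.6147)
ω' = (-0.8183, -1.2295, -1.5157)

(τ − ω×Iω)/I = (-0.9167, -1.4750, -0.7867)
new body rate ω' = (-0.8183, -1.2295, -1.5157)
q⊗(0,ω) = (0.9621975, 0.9565685, 1.5139606, -0.4439335)
q' = normalize(q + ½dt·q⊗(0,ω)) = (-0.4328, 0.8347, -0.1316, 0.3142)
p + v·dt = (-2.5680, 0.9940, 2.6320)
v' = v + a·dt = (1.6240, -0.3293, 1.6147)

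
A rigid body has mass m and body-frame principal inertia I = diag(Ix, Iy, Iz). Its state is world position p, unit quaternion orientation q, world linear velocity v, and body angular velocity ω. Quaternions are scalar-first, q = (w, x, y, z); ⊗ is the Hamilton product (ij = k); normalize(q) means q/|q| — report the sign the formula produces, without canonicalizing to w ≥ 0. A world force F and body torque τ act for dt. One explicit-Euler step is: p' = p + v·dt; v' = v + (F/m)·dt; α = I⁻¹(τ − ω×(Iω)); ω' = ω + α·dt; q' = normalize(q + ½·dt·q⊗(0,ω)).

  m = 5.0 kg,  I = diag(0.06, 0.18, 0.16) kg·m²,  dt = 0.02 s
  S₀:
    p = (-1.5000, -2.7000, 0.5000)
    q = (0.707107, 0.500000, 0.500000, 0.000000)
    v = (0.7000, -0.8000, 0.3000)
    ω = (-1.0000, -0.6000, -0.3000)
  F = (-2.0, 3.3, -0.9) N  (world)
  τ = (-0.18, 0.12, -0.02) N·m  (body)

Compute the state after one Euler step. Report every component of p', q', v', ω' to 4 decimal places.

p' = (-1.4860, -2.7160, 0.5060)
q' = (0.7151, 0.4914, 0.4972, -0.0001)
v' = (0.6920, -0.7868, 0.2964)
ω' = (-1.0588, -0.5833, -0.3115)

new position p' = (-1.4860, -2.7160, 0.5060)
v + (F/m)dt = (0.6920, -0.7868, 0.2964)
α = I⁻¹(τ − ω×Iω) = (-2.9400, 0.8333, -0.5750)
ω' = ω + α·dt = (-1.0588, -0.5833, -0.3115)
2q̇ = q⊗(0,ω) = (0.8000000, -0.8571070, -0.2742642, -0.0121321)
q + ½dt·q⊗(0,ω), renormalized = (0.7151, 0.4914, 0.4972, -0.0001)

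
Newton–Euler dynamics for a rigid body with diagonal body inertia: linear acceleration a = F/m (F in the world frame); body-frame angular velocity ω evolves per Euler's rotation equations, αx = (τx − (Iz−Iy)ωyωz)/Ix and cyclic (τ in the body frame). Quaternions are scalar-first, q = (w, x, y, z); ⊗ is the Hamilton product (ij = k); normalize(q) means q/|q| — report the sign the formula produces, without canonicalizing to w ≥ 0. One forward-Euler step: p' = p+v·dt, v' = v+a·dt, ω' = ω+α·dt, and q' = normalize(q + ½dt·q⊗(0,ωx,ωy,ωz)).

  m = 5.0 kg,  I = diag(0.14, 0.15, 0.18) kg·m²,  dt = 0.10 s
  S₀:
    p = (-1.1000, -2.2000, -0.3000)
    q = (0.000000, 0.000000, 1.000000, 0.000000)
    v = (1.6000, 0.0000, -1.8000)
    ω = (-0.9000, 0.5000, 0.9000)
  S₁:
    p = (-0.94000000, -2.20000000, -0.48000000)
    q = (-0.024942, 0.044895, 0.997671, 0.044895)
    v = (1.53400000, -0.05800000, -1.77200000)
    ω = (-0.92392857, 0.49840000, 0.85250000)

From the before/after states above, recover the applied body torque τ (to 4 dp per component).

τ = (-0.0200, 0.0300, -0.0900)

rate change Δω = (-0.02392857, -0.00160000, -0.04750000)
I·α + gyro = (-0.0200, 0.0300, -0.0900)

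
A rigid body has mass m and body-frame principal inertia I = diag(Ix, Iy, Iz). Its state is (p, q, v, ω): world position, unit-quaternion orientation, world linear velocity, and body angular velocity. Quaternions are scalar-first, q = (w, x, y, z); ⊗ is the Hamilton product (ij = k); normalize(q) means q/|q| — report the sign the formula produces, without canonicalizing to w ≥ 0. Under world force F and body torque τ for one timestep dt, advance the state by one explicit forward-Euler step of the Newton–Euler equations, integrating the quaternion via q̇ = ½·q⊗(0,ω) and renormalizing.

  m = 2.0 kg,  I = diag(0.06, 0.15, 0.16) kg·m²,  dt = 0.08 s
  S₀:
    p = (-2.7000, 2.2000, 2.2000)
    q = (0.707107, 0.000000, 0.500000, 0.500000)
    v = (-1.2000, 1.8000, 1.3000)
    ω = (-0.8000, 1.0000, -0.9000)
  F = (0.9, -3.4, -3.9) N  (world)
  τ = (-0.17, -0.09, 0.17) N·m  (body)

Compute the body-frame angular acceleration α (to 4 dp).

α = (-2.6833, -0.1200, 1.5125)

gyro term ω×Iω = (-0.0090, -0.0720, -0.0720)
angular accel α = (-2.6833, -0.1200, 1.5125)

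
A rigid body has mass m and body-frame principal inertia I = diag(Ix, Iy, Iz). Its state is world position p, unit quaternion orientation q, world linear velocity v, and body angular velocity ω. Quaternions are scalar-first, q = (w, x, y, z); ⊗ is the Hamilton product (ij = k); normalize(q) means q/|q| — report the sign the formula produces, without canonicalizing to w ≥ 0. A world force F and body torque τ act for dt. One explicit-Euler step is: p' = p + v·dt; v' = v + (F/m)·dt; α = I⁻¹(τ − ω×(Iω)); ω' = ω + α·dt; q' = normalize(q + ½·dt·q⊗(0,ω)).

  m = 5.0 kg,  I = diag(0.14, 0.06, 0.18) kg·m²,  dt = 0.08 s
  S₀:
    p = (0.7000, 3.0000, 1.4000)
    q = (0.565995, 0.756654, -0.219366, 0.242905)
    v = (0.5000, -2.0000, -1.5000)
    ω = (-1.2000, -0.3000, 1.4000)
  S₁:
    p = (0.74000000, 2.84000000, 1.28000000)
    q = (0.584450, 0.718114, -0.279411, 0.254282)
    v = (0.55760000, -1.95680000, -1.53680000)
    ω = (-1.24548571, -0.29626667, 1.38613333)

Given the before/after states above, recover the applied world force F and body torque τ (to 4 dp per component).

F = (3.6000, 2.7000, -2.3000)
τ = (-0.1300, 0.0700, -0.0600)

rate change Δω = (-0.04548571, 0.00373333, -0.01386667)
gyro term ω₀×Iω₀ = (-0.0504, 0.0672, -0.0288)
applied torque τ = (-0.1300, 0.0700, -0.0600)
Δv = v₁−v₀ = (0.05760000, 0.04320000, -0.03680000)
F = m·Δv/dt = (3.6000, 2.7000, -2.3000)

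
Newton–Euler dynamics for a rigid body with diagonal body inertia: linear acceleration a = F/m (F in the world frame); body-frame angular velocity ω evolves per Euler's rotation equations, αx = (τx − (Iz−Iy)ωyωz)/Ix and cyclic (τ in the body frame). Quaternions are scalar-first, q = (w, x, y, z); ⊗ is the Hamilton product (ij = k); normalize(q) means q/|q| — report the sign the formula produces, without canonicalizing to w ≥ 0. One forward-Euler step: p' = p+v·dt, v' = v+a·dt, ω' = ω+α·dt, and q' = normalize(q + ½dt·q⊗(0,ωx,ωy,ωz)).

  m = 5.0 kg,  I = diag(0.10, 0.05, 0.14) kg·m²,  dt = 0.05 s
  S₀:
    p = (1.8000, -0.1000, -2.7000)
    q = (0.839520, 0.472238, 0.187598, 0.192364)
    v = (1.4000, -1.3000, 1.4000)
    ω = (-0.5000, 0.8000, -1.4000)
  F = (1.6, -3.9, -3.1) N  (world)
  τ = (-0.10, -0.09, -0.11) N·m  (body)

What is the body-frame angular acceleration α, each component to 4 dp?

α = (0.0080, -1.2400, -0.9286)

ω×(Iω) gyroscopic = (-0.1008, -0.0280, 0.0200)
α = I⁻¹(τ − ω×Iω) = (0.0080, -1.2400, -0.9286)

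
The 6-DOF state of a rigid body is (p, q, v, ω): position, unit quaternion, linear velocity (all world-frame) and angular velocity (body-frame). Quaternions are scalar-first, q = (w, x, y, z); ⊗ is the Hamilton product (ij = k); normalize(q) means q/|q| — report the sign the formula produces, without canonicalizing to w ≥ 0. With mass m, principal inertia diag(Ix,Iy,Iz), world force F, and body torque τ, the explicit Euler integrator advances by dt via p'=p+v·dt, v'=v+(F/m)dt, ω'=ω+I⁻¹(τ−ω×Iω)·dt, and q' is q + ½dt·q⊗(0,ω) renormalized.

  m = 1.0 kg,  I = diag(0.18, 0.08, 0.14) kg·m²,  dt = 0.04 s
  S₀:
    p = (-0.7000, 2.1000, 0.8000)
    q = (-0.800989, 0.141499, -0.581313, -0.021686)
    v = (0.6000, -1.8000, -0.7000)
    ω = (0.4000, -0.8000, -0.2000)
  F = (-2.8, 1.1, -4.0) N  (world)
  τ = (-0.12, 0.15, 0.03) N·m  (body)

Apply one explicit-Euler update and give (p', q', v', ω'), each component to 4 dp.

a = F/m = (-2.8000, 1.1000, -4.0000)
p + v·dt = (-0.6760, 2.0280, 0.7720)
v' = v + a·dt = (0.4880, -1.7560, -0.8600)
ω×(Iω) gyroscopic = (0.0096, -0.0032, 0.0320)
angular accel α = (-0.7200, 1.9150, -0.0143)
ω' = ω + α·dt = (0.3712, -0.7234, -0.2006)
q⊗(0,ω) = (-0.5259872, -0.2214818, 0.6604166, 0.2795238)
q' = normalize(q + ½dt·q⊗(0,ω)) = (-0.8114, 0.1370, -0.5680, -0.0161)

p' = (-0.6760, 2.0280, 0.7720)
q' = (-0.8114, 0.1370, -0.5680, -0.0161)
v' = (0.4880, -1.7560, -0.8600)
ω' = (0.3712, -0.7234, -0.2006)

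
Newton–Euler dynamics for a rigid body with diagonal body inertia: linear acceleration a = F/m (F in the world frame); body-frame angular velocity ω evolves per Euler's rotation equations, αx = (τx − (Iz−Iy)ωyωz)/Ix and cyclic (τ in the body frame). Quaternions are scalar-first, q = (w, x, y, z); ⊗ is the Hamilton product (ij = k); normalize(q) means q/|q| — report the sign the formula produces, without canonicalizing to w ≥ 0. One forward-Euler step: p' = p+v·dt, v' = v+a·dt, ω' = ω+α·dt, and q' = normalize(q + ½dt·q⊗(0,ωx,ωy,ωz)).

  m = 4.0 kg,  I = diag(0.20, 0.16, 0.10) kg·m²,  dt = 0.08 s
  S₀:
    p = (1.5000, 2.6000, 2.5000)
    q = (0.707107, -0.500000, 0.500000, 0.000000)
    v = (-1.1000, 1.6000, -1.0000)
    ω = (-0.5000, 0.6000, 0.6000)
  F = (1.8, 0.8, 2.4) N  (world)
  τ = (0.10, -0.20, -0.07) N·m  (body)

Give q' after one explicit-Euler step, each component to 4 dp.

q' = (0.6846, -0.5018, 0.5286, 0.0150)

2q̇ = q⊗(0,ω) = (-0.5500000, -0.0535535, 0.7242642, 0.3742642)
q' = normalize(q + ½dt·q⊗(0,ω)) = (0.6846, -0.5018, 0.5286, 0.0150)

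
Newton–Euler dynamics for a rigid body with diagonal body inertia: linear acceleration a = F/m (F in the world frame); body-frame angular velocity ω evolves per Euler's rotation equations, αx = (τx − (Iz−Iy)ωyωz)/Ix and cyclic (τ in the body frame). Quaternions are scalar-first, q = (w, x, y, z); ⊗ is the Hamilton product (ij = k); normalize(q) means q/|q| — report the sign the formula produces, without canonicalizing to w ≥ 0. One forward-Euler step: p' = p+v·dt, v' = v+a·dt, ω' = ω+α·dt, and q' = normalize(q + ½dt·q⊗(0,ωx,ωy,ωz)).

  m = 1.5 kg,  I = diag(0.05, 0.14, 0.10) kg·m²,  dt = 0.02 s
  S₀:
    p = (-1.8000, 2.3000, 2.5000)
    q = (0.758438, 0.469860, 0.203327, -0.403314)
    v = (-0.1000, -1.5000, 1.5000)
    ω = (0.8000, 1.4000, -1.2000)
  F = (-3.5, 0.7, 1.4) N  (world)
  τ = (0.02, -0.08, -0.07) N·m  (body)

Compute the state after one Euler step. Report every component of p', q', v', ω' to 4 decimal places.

p' = (-1.8020, 2.2700, 2.5300)
q' = (0.7468, 0.4790, 0.2163, -0.4074)
v' = (-0.1467, -1.4907, 1.5187)
ω' = (0.7811, 1.3817, -1.2342)

α = I⁻¹(τ − ω×Iω) = (-0.9440, -0.9143, -1.7080)
new body rate ω' = (0.7811, 1.3817, -1.2342)
2q̇ = q⊗(0,ω) = (-1.1445226, 0.9273976, 1.3029940, -0.4149832)
q' = normalize(q + ½dt·q⊗(0,ω)) = (0.7468, 0.4790, 0.2163, -0.4074)
linear accel F/m = (-2.3333, 0.4667, 0.9333)
p' = p + v·dt = (-1.8020, 2.2700, 2.5300)
new velocity v' = (-0.1467, -1.4907, 1.5187)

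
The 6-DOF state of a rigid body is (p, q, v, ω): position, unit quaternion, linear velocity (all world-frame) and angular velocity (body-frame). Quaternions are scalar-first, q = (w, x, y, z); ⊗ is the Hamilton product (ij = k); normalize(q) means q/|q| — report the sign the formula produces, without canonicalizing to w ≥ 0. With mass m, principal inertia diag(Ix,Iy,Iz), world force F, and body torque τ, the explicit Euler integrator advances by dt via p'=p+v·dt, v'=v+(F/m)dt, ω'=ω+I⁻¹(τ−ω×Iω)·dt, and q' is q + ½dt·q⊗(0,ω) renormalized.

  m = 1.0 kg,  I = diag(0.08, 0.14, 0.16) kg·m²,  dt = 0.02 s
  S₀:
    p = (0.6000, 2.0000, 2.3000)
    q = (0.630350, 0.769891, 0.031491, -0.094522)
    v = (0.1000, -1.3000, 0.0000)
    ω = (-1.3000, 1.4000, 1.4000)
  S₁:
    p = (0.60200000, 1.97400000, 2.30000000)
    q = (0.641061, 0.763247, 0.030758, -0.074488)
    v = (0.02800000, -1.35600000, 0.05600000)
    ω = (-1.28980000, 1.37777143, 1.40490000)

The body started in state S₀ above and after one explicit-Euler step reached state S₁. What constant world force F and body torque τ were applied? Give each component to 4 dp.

ω₁ − ω₀ = (0.01020000, -0.02222857, 0.00490000)
gyro term ω₀×Iω₀ = (0.0392, 0.1456, -0.1092)
applied torque τ = (0.0800, -0.0100, -0.0700)
velocity change Δv = (-0.07200000, -0.05600000, 0.05600000)
applied force F = (-3.6000, -2.8000, 2.8000)

F = (-3.6000, -2.8000, 2.8000)
τ = (0.0800, -0.0100, -0.0700)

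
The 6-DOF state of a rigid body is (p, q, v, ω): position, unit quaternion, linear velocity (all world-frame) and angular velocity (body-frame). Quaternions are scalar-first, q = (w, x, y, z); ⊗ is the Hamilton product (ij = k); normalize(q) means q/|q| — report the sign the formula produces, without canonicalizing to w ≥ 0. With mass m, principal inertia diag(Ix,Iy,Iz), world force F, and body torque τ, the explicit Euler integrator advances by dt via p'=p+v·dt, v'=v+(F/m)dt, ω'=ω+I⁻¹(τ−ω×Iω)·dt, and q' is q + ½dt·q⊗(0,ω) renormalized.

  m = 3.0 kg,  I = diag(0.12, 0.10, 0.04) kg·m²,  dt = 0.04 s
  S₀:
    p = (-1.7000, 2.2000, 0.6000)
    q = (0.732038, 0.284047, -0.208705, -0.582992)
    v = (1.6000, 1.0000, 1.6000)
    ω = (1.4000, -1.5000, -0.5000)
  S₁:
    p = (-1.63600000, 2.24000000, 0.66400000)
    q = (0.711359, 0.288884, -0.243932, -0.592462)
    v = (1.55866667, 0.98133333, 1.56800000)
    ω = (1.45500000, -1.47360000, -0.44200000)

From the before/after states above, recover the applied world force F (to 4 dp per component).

F = (-3.1000, -1.4000, -2.4000)

v₁ − v₀ = (-0.04133333, -0.01866667, -0.03200000)
m·(v₁−v₀)/dt = (-3.1000, -1.4000, -2.4000)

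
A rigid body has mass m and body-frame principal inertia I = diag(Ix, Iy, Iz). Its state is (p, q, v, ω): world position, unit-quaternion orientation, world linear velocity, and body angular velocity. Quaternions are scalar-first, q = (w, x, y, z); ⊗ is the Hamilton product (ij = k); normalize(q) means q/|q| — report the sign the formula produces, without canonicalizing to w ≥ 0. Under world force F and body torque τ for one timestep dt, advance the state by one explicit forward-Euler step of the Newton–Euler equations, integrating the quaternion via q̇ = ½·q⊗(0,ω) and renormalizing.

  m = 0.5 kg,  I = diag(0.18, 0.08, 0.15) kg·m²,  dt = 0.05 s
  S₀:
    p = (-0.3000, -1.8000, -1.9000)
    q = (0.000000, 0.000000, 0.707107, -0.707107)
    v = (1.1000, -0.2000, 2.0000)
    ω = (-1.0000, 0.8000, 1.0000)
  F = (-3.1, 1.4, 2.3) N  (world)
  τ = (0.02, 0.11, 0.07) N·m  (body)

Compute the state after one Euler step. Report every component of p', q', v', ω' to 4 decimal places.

p' = (-0.2450, -1.8100, -1.8000)
q' = (0.0035, 0.0318, 0.7242, -0.6889)
v' = (0.7900, -0.0600, 2.2300)
ω' = (-1.0100, 0.8875, 0.9967)

p' = p + v·dt = (-0.2450, -1.8100, -1.8000)
v + (F/m)dt = (0.7900, -0.0600, 2.2300)
α = I⁻¹(τ − ω×Iω) = (-0.2000, 1.7500, -0.0667)
new body rate ω' = (-1.0100, 0.8875, 0.9967)
Hamilton product q⊗(0,ω) = (0.1414214, 1.2727926, 0.7071070, 0.7071070)
q + ½dt·q⊗(0,ω), renormalized = (0.0035, 0.0318, 0.7242, -0.6889)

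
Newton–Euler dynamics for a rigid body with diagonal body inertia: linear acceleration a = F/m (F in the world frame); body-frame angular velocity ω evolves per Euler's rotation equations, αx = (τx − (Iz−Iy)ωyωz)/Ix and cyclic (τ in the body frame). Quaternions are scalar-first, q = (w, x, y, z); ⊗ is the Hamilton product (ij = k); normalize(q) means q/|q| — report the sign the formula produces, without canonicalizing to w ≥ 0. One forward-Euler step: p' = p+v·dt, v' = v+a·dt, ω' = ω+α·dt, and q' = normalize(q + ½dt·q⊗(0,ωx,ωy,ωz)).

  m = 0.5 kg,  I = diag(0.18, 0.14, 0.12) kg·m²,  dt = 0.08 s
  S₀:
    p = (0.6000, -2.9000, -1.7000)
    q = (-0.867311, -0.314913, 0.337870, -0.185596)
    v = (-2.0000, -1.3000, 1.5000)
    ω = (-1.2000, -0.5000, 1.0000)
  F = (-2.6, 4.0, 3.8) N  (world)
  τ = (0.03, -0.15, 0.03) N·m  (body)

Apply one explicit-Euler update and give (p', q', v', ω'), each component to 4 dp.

p' = (0.4400, -3.0040, -1.5800)
q' = (-0.8664, -0.2629, 0.3759, -0.1973)
v' = (-2.4160, -0.6600, 2.1080)
ω' = (-1.1911, -0.5446, 1.0360)

angular accel α = (0.1111, -0.5571, 0.4500)
ω' = ω + α·dt = (-1.1911, -0.5446, 1.0360)
q⊗(0,ω) = (-0.0233646, 1.2858452, 0.9712837, -0.3044105)
q + ½dt·q⊗(0,ω), renormalized = (-0.8664, -0.2629, 0.3759, -0.1973)
p + v·dt = (0.4400, -3.0040, -1.5800)
new velocity v' = (-2.4160, -0.6600, 2.1080)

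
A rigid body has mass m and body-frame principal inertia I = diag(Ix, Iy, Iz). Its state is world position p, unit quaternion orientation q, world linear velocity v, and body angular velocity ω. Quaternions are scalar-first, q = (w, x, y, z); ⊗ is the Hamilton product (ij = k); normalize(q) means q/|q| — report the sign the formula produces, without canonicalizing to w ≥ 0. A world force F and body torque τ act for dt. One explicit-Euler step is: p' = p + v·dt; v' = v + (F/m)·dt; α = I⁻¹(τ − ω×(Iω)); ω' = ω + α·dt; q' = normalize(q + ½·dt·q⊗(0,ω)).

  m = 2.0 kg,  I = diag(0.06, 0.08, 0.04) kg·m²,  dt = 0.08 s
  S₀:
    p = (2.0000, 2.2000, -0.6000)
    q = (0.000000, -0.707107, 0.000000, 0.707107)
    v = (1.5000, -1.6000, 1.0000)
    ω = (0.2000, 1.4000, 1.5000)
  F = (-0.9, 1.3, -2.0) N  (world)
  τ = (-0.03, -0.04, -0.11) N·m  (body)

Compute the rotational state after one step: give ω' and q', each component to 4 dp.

ω' = (0.2720, 1.3540, 1.2688)
q' = (-0.0366, -0.7442, 0.0479, 0.6653)

angular accel α = (0.9000, -0.5750, -2.8900)
new body rate ω' = (0.2720, 1.3540, 1.2688)
2q̇ = q⊗(0,ω) = (-0.9192391, -0.9899498, 1.2020819, -0.9899498)
updated quaternion q' = (-0.0366, -0.7442, 0.0479, 0.6653)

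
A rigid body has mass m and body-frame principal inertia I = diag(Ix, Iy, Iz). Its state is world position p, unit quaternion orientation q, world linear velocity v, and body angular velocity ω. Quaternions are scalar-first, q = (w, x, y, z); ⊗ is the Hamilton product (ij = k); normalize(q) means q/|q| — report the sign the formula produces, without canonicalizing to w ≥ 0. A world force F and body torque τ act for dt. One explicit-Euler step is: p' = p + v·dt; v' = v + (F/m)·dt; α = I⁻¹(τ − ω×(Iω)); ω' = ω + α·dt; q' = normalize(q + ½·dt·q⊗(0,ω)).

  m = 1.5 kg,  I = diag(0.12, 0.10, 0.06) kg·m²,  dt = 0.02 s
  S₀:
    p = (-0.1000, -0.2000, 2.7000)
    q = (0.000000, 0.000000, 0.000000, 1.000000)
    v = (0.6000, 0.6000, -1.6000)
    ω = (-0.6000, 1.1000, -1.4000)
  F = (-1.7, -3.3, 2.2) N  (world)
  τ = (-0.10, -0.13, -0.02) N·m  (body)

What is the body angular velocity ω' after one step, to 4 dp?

α = I⁻¹(τ − ω×Iω) = (-1.3467, -1.8040, -0.5533)
ω + α·dt = (-0.6269, 1.0639, -1.4111)

ω' = (-0.6269, 1.0639, -1.4111)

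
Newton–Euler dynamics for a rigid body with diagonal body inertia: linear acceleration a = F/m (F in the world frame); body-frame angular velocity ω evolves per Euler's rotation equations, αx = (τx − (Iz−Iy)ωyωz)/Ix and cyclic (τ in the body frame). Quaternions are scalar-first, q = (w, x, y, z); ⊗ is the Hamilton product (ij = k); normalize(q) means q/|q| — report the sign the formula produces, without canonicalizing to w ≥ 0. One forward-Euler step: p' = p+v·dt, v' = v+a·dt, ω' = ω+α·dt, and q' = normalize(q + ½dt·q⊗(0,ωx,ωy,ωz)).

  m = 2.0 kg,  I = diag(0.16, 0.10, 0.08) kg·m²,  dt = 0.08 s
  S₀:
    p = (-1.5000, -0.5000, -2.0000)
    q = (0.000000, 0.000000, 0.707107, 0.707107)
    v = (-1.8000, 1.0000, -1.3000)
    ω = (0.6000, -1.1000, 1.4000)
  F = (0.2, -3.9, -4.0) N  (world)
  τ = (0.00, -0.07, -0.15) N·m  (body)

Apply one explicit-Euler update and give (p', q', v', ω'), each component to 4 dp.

p' = (-1.6440, -0.4200, -2.1040)
q' = (-0.0085, 0.0705, 0.7220, 0.6882)
v' = (-1.7920, 0.8440, -1.4600)
ω' = (0.5846, -1.2098, 1.2104)

new position p' = (-1.6440, -0.4200, -2.1040)
v + (F/m)dt = (-1.7920, 0.8440, -1.4600)
α = I⁻¹(τ − ω×Iω) = (-0.1925, -1.3720, -2.3700)
ω + α·dt = (0.5846, -1.2098, 1.2104)
Hamilton product q⊗(0,ω) = (-0.2121321, 1.7677675, 0.4242642, -0.4242642)
q' = normalize(q + ½dt·q⊗(0,ω)) = (-0.0085, 0.0705, 0.7220, 0.6882)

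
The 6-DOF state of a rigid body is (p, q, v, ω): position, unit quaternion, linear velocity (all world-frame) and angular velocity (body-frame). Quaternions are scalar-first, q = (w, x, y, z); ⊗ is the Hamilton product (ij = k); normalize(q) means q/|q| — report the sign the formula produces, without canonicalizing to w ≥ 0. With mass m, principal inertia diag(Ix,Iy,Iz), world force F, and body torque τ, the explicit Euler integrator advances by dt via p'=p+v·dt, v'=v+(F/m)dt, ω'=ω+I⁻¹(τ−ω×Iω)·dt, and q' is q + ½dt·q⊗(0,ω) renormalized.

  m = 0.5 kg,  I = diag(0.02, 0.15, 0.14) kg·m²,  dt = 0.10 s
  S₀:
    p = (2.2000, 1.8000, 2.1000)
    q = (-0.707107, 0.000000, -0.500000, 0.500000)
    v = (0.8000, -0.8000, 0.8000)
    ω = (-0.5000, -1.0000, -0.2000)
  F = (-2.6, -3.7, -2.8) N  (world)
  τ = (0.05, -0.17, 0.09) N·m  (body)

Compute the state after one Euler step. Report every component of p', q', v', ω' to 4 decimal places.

p' = (2.2800, 1.7200, 2.1800)
q' = (-0.7259, 0.0476, -0.4764, 0.4938)
v' = (0.2800, -1.5400, 0.2400)
ω' = (-0.2400, -1.1053, -0.1821)

a = (-5.2000, -7.4000, -5.6000)
p + v·dt = (2.2800, 1.7200, 2.1800)
v + (F/m)dt = (0.2800, -1.5400, 0.2400)
ω×(Iω) gyroscopic = (-0.0020, -0.0120, 0.0650)
(τ − ω×Iω)/I = (2.6000, -1.0533, 0.1786)
ω + α·dt = (-0.2400, -1.1053, -0.1821)
2q̇ = q⊗(0,ω) = (-0.4000000, 0.9535535, 0.4571070, -0.1085786)
q + ½dt·q⊗(0,ω), renormalized = (-0.7259, 0.0476, -0.4764, 0.4938)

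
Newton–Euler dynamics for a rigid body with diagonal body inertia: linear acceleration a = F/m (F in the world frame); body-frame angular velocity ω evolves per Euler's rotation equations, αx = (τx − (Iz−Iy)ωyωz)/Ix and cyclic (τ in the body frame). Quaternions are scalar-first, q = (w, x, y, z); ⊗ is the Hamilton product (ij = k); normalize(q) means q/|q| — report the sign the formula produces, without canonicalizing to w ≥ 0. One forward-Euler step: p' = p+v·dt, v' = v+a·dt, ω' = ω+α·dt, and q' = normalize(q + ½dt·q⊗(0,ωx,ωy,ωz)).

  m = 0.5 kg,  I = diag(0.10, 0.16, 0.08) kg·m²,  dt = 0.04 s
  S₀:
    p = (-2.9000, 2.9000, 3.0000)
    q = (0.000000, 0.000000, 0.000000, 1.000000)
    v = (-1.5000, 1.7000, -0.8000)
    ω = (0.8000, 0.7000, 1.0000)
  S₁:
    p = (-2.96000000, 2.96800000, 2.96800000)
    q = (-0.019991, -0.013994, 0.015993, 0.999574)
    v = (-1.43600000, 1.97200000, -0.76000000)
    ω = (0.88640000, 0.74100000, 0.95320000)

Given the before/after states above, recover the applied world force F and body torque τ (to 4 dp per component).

velocity change Δv = (0.06400000, 0.27200000, 0.04000000)
applied force F = (0.8000, 3.4000, 0.5000)
ω₁ − ω₀ = (0.08640000, 0.04100000, -0.04680000)
ω₀×(Iω₀) = (-0.0560, 0.0160, 0.0336)
applied torque τ = (0.1600, 0.1800, -0.0600)

F = (0.8000, 3.4000, 0.5000)
τ = (0.1600, 0.1800, -0.0600)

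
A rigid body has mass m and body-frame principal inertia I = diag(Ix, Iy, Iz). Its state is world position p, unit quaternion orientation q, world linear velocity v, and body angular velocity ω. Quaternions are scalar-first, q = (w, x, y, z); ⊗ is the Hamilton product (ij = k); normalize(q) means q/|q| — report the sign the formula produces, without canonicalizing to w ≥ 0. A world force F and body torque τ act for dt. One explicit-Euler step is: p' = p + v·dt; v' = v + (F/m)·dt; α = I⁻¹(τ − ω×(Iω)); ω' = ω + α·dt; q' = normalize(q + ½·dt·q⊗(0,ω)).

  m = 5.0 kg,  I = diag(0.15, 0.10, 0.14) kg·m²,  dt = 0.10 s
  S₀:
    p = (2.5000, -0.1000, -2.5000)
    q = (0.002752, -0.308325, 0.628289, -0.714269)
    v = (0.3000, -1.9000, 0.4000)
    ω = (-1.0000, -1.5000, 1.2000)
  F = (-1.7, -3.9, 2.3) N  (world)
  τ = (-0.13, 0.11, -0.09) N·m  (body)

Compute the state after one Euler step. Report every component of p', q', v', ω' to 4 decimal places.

new position p' = (2.5300, -0.2900, -2.4600)
v + (F/m)dt = (0.2660, -1.9780, 0.4460)
angular accel α = (-0.3867, 1.2200, -0.1071)
new body rate ω' = (-1.0387, -1.3780, 1.1893)
Hamilton product q⊗(0,ω) = (1.4912313, -0.3202087, 1.0801310, 1.0940789)
q + ½dt·q⊗(0,ω), renormalized = (0.0769, -0.3225, 0.6783, -0.6557)

p' = (2.5300, -0.2900, -2.4600)
q' = (0.0769, -0.3225, 0.6783, -0.6557)
v' = (0.2660, -1.9780, 0.4460)
ω' = (-1.0387, -1.3780, 1.1893)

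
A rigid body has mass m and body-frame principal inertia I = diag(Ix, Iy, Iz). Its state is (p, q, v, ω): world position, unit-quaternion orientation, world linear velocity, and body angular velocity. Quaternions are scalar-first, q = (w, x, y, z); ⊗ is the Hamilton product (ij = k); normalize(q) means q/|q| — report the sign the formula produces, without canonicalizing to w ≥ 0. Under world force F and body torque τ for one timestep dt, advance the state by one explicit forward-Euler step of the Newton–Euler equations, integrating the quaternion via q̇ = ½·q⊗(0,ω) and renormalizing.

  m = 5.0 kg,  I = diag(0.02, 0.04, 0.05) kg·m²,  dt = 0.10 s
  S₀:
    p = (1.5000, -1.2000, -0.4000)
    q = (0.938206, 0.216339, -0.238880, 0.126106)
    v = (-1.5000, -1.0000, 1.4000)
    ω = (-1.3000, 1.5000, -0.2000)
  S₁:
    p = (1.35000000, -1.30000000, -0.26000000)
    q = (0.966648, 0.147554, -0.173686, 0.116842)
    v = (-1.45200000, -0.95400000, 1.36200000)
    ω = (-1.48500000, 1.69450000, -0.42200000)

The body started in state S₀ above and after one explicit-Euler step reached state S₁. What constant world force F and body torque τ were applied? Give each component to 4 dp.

F = (2.4000, 2.3000, -1.9000)
τ = (-0.0400, 0.0700, -0.1500)

Δv = v₁−v₀ = (0.04800000, 0.04600000, -0.03800000)
m·(v₁−v₀)/dt = (2.4000, 2.3000, -1.9000)
rate change Δω = (-0.18500000, 0.19450000, -0.22200000)
precession coupling = (-0.0030, -0.0078, -0.0390)
I·α + gyro = (-0.0400, 0.0700, -0.1500)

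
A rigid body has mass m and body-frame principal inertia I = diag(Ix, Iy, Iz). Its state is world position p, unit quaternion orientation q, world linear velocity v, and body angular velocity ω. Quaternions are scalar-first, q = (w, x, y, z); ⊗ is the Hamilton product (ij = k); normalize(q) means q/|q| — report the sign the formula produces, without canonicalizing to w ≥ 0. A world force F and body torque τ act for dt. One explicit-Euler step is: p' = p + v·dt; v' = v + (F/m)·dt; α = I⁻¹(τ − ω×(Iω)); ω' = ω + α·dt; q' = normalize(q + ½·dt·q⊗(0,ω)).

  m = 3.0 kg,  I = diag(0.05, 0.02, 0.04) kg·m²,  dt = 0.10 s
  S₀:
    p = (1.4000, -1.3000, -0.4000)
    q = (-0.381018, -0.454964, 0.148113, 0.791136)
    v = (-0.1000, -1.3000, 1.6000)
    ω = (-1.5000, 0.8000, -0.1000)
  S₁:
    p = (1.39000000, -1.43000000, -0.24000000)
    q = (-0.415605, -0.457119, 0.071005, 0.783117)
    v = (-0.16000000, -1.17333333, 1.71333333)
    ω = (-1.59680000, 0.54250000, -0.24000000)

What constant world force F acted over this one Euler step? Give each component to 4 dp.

F = (-1.8000, 3.8000, 3.4000)

velocity change Δv = (-0.06000000, 0.12666667, 0.11333333)
F = m·Δv/dt = (-1.8000, 3.8000, 3.4000)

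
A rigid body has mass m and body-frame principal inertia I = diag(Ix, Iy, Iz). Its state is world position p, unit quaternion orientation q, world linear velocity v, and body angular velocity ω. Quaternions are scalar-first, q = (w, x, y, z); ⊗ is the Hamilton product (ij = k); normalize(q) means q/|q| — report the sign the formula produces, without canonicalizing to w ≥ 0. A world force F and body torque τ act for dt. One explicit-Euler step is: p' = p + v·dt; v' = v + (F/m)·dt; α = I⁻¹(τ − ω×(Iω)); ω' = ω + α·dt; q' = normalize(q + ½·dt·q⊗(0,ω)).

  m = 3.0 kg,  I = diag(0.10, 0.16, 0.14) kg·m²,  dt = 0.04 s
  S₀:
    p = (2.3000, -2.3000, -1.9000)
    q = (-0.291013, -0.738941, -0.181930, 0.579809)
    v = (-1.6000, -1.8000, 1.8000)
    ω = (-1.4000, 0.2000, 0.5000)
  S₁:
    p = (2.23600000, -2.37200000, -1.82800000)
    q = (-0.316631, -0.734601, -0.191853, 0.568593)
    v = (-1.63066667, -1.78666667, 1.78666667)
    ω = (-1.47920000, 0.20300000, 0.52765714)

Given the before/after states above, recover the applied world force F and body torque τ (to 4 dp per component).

v₁ − v₀ = (-0.03066667, 0.01333333, -0.01333333)
F = m·Δv/dt = (-2.3000, 1.0000, -1.0000)
rate change Δω = (-0.07920000, 0.00300000, 0.02765714)
ω₀×(Iω₀) = (-0.0020, 0.0280, -0.0168)
applied torque τ = (-0.2000, 0.0400, 0.0800)

F = (-2.3000, 1.0000, -1.0000)
τ = (-0.2000, 0.0400, 0.0800)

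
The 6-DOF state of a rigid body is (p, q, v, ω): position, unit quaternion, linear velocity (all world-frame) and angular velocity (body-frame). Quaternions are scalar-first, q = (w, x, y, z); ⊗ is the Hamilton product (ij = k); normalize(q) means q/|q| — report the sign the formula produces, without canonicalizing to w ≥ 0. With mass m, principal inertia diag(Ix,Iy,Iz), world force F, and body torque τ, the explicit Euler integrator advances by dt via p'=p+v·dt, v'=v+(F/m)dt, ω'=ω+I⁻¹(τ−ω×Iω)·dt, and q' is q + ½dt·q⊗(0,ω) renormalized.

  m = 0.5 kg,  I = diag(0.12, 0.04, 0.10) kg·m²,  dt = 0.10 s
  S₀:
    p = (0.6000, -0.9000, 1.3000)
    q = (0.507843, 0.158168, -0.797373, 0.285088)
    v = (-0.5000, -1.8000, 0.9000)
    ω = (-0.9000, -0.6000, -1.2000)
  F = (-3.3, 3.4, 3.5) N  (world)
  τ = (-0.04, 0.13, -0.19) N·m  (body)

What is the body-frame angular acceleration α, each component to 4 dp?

α = (-0.6933, 2.7100, -1.4680)

precession coupling ω×(Iω) = (0.0432, 0.0216, -0.0432)
(τ − ω×Iω)/I = (-0.6933, 2.7100, -1.4680)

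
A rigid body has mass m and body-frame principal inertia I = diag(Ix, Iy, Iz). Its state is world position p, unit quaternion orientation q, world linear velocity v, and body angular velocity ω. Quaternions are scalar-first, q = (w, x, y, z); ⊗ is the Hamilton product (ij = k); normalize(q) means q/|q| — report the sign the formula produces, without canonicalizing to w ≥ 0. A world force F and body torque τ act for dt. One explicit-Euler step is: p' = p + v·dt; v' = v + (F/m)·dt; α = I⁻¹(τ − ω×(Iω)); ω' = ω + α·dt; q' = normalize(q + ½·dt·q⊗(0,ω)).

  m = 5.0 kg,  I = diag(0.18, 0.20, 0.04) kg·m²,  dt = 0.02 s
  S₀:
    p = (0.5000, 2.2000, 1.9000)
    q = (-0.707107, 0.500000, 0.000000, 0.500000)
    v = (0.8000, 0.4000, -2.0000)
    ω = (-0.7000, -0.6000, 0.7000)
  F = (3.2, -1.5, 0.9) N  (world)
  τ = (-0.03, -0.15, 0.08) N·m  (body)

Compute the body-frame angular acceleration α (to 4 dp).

α = (-0.5400, -0.4070, 1.7900)

gyro term ω×Iω = (0.0672, -0.0686, 0.0084)
α = I⁻¹(τ − ω×Iω) = (-0.5400, -0.4070, 1.7900)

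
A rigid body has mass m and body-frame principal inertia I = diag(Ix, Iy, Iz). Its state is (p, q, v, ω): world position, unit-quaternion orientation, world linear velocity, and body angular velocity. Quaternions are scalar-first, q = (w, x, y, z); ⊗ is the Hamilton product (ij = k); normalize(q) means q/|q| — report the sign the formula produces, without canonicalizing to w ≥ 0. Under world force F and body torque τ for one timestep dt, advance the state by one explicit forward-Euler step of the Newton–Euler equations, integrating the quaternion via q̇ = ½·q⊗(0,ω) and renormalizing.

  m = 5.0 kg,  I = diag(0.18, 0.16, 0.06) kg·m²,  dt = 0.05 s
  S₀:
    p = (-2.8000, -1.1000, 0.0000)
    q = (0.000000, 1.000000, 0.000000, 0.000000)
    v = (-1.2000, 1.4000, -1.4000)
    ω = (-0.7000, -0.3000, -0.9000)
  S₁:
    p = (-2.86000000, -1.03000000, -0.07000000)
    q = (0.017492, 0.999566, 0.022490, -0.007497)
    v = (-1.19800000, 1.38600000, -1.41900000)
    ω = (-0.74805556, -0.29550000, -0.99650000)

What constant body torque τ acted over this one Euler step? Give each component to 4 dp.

ω₁ − ω₀ = (-0.04805556, 0.00450000, -0.09650000)
ω₀×(Iω₀) = (-0.0270, 0.0756, -0.0042)
I·α + gyro = (-0.2000, 0.0900, -0.1200)

τ = (-0.2000, 0.0900, -0.1200)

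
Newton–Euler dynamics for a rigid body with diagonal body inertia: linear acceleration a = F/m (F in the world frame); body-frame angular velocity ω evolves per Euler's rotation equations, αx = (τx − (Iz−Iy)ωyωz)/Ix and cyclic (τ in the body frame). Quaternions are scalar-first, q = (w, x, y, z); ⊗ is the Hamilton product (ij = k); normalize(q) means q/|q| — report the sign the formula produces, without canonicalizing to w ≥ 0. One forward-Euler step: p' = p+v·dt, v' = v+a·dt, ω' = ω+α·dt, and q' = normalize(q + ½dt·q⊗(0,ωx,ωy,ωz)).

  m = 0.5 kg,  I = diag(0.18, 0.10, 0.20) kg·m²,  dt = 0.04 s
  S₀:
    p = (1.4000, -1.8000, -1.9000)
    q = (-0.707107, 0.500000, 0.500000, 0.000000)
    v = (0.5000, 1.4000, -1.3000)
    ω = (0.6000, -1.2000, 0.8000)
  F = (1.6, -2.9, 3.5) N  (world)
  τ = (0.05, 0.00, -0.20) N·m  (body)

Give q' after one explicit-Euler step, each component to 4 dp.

Hamilton product q⊗(0,ω) = (0.3000000, -0.0242642, 0.4485284, -1.4656856)
q + ½dt·q⊗(0,ω), renormalized = (-0.7008, 0.4993, 0.5087, -0.0293)

q' = (-0.7008, 0.4993, 0.5087, -0.0293)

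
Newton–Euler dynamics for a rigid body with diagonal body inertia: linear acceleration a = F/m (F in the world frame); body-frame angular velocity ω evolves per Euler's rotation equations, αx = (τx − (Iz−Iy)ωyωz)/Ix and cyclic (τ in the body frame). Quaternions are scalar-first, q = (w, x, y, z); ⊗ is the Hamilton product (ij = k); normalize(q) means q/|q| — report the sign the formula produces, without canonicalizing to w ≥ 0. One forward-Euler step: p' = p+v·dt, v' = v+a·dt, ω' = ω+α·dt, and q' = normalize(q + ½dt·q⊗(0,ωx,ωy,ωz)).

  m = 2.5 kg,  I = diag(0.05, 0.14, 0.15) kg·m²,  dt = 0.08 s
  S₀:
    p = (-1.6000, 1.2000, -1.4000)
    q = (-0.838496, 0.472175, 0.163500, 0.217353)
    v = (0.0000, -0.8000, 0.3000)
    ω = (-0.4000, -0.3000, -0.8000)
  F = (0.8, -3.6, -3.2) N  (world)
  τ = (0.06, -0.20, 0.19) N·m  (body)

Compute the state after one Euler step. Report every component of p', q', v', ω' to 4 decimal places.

p' = (-1.6000, 1.1360, -1.3760)
q' = (-0.8214, 0.4826, 0.1851, 0.2410)
v' = (0.0256, -0.9152, 0.1976)
ω' = (-0.3078, -0.3960, -0.7044)

precession coupling ω×(Iω) = (0.0024, -0.0320, 0.0108)
(τ − ω×Iω)/I = (1.1520, -1.2000, 1.1947)
new body rate ω' = (-0.3078, -0.3960, -0.7044)
Hamilton product q⊗(0,ω) = (0.4118024, 0.2698043, 0.5423476, 0.5945443)
q' = normalize(q + ½dt·q⊗(0,ω)) = (-0.8214, 0.4826, 0.1851, 0.2410)
linear accel F/m = (0.3200, -1.4400, -1.2800)
new position p' = (-1.6000, 1.1360, -1.3760)
v + (F/m)dt = (0.0256, -0.9152, 0.1976)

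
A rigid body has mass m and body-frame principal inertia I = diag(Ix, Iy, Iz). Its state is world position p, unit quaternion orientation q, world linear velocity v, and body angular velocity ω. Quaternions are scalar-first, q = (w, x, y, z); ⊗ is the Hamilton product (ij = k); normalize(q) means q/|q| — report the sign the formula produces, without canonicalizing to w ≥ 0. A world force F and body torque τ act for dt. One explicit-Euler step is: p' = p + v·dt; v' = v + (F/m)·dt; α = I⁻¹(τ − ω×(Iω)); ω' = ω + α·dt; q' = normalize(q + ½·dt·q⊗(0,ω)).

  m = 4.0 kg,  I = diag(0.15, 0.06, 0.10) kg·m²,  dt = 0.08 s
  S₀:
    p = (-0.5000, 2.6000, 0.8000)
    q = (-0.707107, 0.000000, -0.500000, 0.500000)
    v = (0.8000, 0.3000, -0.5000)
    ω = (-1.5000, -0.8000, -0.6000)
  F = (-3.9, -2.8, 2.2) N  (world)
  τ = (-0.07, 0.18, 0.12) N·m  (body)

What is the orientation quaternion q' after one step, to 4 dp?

q' = (-0.7093, 0.0702, -0.5061, 0.4857)

Hamilton product q⊗(0,ω) = (-0.1000000, 1.7606605, -0.1843144, -0.3257358)
q + ½dt·q⊗(0,ω), renormalized = (-0.7093, 0.0702, -0.5061, 0.4857)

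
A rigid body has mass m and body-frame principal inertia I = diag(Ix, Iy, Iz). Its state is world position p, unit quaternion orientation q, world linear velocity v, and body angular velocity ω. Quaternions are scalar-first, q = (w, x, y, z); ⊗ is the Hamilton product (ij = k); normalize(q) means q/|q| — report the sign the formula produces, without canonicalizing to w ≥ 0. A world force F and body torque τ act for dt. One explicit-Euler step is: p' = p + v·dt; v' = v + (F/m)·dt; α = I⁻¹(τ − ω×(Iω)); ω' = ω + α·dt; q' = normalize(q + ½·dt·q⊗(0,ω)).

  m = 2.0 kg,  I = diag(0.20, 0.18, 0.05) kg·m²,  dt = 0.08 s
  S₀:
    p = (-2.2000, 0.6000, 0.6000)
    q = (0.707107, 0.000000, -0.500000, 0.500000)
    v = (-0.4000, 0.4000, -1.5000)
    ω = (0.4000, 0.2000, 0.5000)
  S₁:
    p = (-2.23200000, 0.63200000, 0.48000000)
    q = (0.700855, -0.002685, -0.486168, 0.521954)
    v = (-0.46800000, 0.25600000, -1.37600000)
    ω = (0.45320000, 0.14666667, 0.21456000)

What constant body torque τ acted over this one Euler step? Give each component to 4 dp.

τ = (0.1200, -0.0900, -0.1800)

Δω = ω₁−ω₀ = (0.05320000, -0.05333333, -0.28544000)
applied torque τ = (0.1200, -0.0900, -0.1800)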